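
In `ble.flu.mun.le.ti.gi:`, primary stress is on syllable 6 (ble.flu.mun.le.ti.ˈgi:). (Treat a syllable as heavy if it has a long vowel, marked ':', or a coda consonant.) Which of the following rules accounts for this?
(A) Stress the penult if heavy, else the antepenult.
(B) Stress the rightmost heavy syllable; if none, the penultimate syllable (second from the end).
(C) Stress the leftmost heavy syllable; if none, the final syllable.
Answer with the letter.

B

Rule A → syllable 4 (observed: 6).
Rule B → syllable 6 ✓.
Rule C → syllable 3 (observed: 6).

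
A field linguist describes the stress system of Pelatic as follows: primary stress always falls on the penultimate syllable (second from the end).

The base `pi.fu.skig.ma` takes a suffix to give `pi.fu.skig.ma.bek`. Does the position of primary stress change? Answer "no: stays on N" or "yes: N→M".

yes: 3→4

Base `pi.fu.skig.ma` (4 syllables):
  The word has 4 syllables; the penultimate syllable (second from the end) is syllable 3 (skig).
  → primary stress on syllable 3.
Suffixed `pi.fu.skig.ma.bek` (5 syllables):
  The word has 5 syllables; the penultimate syllable (second from the end) is syllable 4 (ma).
  → primary stress on syllable 4.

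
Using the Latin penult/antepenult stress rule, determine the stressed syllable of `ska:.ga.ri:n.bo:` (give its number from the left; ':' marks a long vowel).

3

Classical Latin: stress the penult if heavy (long vowel or closed), else the antepenult.
Weights: 2 ga L, 3 ri:n H, 4 bo: H.
The penult (syllable 3, ri:n) is heavy, so it takes stress.
Stress on syllable 3: ska:.ga.ˈri:n.bo:.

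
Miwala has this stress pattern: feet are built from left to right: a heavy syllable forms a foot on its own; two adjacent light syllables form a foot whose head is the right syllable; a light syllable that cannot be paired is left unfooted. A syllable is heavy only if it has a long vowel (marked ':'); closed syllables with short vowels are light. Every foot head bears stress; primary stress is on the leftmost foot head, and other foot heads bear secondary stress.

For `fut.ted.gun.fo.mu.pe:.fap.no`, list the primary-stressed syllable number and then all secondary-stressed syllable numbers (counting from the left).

Weights: 1 fut L, 2 ted L, 3 gun L, 4 fo L, 5 mu L, 6 pe: H, 7 fap L, 8 no L.
Parse left to right (heavy = foot alone; LL = one foot; stranded L unfooted): (fut.ˈted) (gun.ˈfo) mu (ˈpe:) (fap.ˈno).
Foot heads: 2, 4, 6, 8.
Primary stress on the leftmost head = syllable 2.
Secondary stress on 4, 6, 8: fut.ˈted.gun.ˌfo.mu.ˌpe:.fap.ˌno.

primary 2, secondary 4, 6, 8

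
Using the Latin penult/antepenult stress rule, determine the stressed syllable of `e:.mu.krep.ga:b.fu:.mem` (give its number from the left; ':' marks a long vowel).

5

Classical Latin: stress the penult if heavy (long vowel or closed), else the antepenult.
Weights: 4 ga:b H, 5 fu: H, 6 mem H.
The penult (syllable 5, fu:) is heavy, so it takes stress.
Stress on syllable 5: e:.mu.krep.ga:b.ˈfu:.mem.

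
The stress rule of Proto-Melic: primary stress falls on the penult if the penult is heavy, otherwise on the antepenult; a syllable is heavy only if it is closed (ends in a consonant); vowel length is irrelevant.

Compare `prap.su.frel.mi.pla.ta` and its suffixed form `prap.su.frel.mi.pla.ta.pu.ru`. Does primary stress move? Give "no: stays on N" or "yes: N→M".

yes: 4→6

Base `prap.su.frel.mi.pla.ta` (6 syllables):
  Weights: 4 mi L, 5 pla L, 6 ta L.
  The penult (syllable 5, pla) is light, so stress falls on the antepenult (syllable 4, mi).
  → primary stress on syllable 4.
Suffixed `prap.su.frel.mi.pla.ta.pu.ru` (8 syllables):
  Weights: 6 ta L, 7 pu L, 8 ru L.
  The penult (syllable 7, pu) is light, so stress falls on the antepenult (syllable 6, ta).
  → primary stress on syllable 6.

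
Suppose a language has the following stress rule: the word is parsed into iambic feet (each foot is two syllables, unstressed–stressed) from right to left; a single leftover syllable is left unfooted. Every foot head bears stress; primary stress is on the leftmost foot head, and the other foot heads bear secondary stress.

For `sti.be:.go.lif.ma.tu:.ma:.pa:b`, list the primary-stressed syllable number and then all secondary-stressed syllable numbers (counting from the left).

Parse right to left into iambic (σˈσ) feet: (sti.ˈbe:) (go.ˈlif) (ma.ˈtu:) (ma:.ˈpa:b).
Foot heads (stressed positions): 2, 4, 6, 8.
End Rule Leftmost: primary stress on the leftmost head = syllable 2.
Secondary stress on 4, 6, 8: sti.ˈbe:.go.ˌlif.ma.ˌtu:.ma:.ˌpa:b.

primary 2, secondary 4, 6, 8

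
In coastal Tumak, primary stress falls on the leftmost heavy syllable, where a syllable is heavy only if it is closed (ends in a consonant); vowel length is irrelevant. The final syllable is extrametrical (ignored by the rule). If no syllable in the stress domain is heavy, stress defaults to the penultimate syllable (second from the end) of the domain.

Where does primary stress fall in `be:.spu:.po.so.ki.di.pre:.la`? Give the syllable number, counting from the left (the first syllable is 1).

6

The final syllable (8, la) is extrametrical; the stress domain is syllables 1–7.
Weights: 1 be: L, 2 spu: L, 3 po L, 4 so L, 5 ki L, 6 di L, 7 pre: L.
No heavy syllable in the domain; default to the penultimate syllable (second from the end) of the domain = syllable 6.
Primary stress: syllable 6 → be:.spu:.po.so.ki.ˈdi.pre:.la.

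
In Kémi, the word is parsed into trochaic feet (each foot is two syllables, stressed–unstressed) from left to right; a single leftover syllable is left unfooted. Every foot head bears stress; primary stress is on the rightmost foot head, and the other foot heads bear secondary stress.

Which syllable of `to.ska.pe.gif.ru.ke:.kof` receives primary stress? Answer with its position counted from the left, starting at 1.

Parse left to right into trochaic (ˈσσ) feet: (ˈto.ska) (ˈpe.gif) (ˈru.ke:) kof. Syllable 7 is left unfooted.
Foot heads (stressed positions): 1, 3, 5.
End Rule Rightmost: primary stress on the rightmost head = syllable 5.
Primary stress: syllable 5 → to.ska.pe.gif.ˈru.ke:.kof.

5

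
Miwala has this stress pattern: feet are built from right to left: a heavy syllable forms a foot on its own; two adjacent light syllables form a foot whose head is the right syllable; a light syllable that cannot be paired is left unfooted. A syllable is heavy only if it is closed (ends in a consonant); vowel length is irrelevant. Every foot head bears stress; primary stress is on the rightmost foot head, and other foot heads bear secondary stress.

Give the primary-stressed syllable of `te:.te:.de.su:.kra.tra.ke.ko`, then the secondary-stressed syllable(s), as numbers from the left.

primary 8, secondary 2, 4, 6

Weights: 1 te: L, 2 te: L, 3 de L, 4 su: L, 5 kra L, 6 tra L, 7 ke L, 8 ko L.
Parse right to left (heavy = foot alone; LL = one foot; stranded L unfooted): (te:.ˈte:) (de.ˈsu:) (kra.ˈtra) (ke.ˈko).
Foot heads: 2, 4, 6, 8.
Primary stress on the rightmost head = syllable 8.
Secondary stress on 2, 4, 6: te:.ˌte:.de.ˌsu:.kra.ˌtra.ke.ˈko.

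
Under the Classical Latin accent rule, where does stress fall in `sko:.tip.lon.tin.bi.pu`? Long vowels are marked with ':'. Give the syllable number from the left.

Classical Latin: stress the penult if heavy (long vowel or closed), else the antepenult.
Weights: 4 tin H, 5 bi L, 6 pu L.
The penult (syllable 5, bi) is light, so stress falls on the antepenult (syllable 4, tin).
Stress on syllable 4: sko:.tip.lon.ˈtin.bi.pu.

4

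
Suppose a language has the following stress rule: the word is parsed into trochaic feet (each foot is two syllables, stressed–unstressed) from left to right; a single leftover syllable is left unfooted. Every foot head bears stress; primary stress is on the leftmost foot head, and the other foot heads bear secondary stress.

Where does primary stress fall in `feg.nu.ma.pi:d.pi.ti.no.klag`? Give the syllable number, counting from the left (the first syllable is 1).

Parse left to right into trochaic (ˈσσ) feet: (ˈfeg.nu) (ˈma.pi:d) (ˈpi.ti) (ˈno.klag).
Foot heads (stressed positions): 1, 3, 5, 7.
End Rule Leftmost: primary stress on the leftmost head = syllable 1.
Primary stress: syllable 1 → ˈfeg.nu.ma.pi:d.pi.ti.no.klag.

1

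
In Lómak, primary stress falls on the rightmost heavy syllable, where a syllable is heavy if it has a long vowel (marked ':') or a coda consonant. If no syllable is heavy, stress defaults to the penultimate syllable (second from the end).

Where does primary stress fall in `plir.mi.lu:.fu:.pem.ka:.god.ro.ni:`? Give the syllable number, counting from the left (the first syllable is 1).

Weights: 1 plir H, 2 mi L, 3 lu: H, 4 fu: H, 5 pem H, 6 ka: H, 7 god H, 8 ro L, 9 ni: H.
Heavy syllables in the domain: 1, 3, 4, 5, 6, 7, 9. The rightmost is syllable 9 (ni:).
Primary stress: syllable 9 → plir.mi.lu:.fu:.pem.ka:.god.ro.ˈni:.

9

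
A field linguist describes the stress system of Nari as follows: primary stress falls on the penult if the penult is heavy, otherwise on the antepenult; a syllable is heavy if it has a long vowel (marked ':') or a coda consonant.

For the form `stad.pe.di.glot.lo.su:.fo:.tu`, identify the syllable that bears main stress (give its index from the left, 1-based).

7

Weights: 6 su: H, 7 fo: H, 8 tu L.
The penult (syllable 7, fo:) is heavy, so it takes stress.
Primary stress: syllable 7 → stad.pe.di.glot.lo.su:.ˈfo:.tu.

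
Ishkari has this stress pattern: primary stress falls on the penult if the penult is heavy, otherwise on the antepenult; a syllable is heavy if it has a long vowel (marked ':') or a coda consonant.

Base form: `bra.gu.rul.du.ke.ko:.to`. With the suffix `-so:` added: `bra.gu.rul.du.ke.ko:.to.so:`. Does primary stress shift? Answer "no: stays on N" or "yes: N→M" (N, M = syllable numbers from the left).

Base `bra.gu.rul.du.ke.ko:.to` (7 syllables):
  Weights: 5 ke L, 6 ko: H, 7 to L.
  The penult (syllable 6, ko:) is heavy, so it takes stress.
  → primary stress on syllable 6.
Suffixed `bra.gu.rul.du.ke.ko:.to.so:` (8 syllables):
  Weights: 6 ko: H, 7 to L, 8 so: H.
  The penult (syllable 7, to) is light, so stress falls on the antepenult (syllable 6, ko:).
  → primary stress on syllable 6.

no: stays on 6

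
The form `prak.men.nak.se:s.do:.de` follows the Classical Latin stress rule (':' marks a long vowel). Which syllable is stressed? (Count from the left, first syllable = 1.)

Classical Latin: stress the penult if heavy (long vowel or closed), else the antepenult.
Weights: 4 se:s H, 5 do: H, 6 de L.
The penult (syllable 5, do:) is heavy, so it takes stress.
Stress on syllable 5: prak.men.nak.se:s.ˈdo:.de.

5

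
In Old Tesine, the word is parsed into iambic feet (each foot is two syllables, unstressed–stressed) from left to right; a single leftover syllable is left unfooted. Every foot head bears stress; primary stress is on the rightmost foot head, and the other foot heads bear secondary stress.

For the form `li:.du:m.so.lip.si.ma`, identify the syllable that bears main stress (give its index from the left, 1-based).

Parse left to right into iambic (σˈσ) feet: (li:.ˈdu:m) (so.ˈlip) (si.ˈma).
Foot heads (stressed positions): 2, 4, 6.
End Rule Rightmost: primary stress on the rightmost head = syllable 6.
Primary stress: syllable 6 → li:.du:m.so.lip.si.ˈma.

6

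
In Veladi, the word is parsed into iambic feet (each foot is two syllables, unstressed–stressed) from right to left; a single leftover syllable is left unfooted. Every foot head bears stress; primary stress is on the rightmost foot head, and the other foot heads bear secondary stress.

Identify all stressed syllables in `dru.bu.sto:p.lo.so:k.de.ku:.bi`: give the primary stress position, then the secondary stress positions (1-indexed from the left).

Parse right to left into iambic (σˈσ) feet: (dru.ˈbu) (sto:p.ˈlo) (so:k.ˈde) (ku:.ˈbi).
Foot heads (stressed positions): 2, 4, 6, 8.
End Rule Rightmost: primary stress on the rightmost head = syllable 8.
Secondary stress on 2, 4, 6: dru.ˌbu.sto:p.ˌlo.so:k.ˌde.ku:.ˈbi.

primary 8, secondary 2, 4, 6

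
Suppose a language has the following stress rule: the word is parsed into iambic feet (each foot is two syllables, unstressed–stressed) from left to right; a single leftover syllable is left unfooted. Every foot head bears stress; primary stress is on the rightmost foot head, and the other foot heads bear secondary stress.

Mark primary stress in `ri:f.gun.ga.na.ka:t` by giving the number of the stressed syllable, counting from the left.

Parse left to right into iambic (σˈσ) feet: (ri:f.ˈgun) (ga.ˈna) ka:t. Syllable 5 is left unfooted.
Foot heads (stressed positions): 2, 4.
End Rule Rightmost: primary stress on the rightmost head = syllable 4.
Primary stress: syllable 4 → ri:f.gun.ga.ˈna.ka:t.

4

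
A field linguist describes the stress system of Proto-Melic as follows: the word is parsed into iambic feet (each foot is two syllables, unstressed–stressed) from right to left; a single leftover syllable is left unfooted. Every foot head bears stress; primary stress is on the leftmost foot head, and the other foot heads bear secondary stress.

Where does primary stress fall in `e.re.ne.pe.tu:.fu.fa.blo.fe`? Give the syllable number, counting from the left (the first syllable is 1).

3

Parse right to left into iambic (σˈσ) feet: e (re.ˈne) (pe.ˈtu:) (fu.ˈfa) (blo.ˈfe). Syllable 1 is left unfooted.
Foot heads (stressed positions): 3, 5, 7, 9.
End Rule Leftmost: primary stress on the leftmost head = syllable 3.
Primary stress: syllable 3 → e.re.ˈne.pe.tu:.fu.fa.blo.fe.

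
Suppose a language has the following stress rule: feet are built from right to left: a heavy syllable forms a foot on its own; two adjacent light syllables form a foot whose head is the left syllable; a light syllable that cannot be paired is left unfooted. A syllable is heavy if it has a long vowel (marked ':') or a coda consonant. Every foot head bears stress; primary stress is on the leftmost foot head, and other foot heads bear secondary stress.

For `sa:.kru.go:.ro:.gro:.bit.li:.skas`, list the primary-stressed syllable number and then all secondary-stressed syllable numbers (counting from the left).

Weights: 1 sa: H, 2 kru L, 3 go: H, 4 ro: H, 5 gro: H, 6 bit H, 7 li: H, 8 skas H.
Parse right to left (heavy = foot alone; LL = one foot; stranded L unfooted): (ˈsa:) kru (ˈgo:) (ˈro:) (ˈgro:) (ˈbit) (ˈli:) (ˈskas).
Foot heads: 1, 3, 4, 5, 6, 7, 8.
Primary stress on the leftmost head = syllable 1.
Secondary stress on 3, 4, 5, 6, 7, 8: ˈsa:.kru.ˌgo:.ˌro:.ˌgro:.ˌbit.ˌli:.ˌskas.

primary 1, secondary 3, 4, 5, 6, 7, 8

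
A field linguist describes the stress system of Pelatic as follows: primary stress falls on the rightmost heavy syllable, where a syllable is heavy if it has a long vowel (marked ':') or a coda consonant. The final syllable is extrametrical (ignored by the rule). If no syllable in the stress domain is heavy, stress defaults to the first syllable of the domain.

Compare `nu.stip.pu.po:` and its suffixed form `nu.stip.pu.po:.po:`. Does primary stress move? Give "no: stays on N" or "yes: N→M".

Base `nu.stip.pu.po:` (4 syllables):
  The final syllable (4, po:) is extrametrical; the stress domain is syllables 1–3.
  Weights: 1 nu L, 2 stip H, 3 pu L.
  Heavy syllables in the domain: 2. The rightmost is syllable 2 (stip).
  → primary stress on syllable 2.
Suffixed `nu.stip.pu.po:.po:` (5 syllables):
  The final syllable (5, po:) is extrametrical; the stress domain is syllables 1–4.
  Weights: 1 nu L, 2 stip H, 3 pu L, 4 po: H.
  Heavy syllables in the domain: 2, 4. The rightmost is syllable 4 (po:).
  → primary stress on syllable 4.

yes: 2→4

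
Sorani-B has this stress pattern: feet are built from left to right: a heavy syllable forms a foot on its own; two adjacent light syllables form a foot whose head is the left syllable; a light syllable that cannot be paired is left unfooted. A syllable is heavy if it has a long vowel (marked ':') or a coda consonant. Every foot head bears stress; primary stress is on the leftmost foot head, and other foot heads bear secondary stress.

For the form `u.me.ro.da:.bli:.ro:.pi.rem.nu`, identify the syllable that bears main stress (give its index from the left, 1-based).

1

Weights: 1 u L, 2 me L, 3 ro L, 4 da: H, 5 bli: H, 6 ro: H, 7 pi L, 8 rem H, 9 nu L.
Parse left to right (heavy = foot alone; LL = one foot; stranded L unfooted): (ˈu.me) ro (ˈda:) (ˈbli:) (ˈro:) pi (ˈrem) nu.
Foot heads: 1, 4, 5, 6, 8.
Primary stress on the leftmost head = syllable 1.
Primary stress: syllable 1 → ˈu.me.ro.da:.bli:.ro:.pi.rem.nu.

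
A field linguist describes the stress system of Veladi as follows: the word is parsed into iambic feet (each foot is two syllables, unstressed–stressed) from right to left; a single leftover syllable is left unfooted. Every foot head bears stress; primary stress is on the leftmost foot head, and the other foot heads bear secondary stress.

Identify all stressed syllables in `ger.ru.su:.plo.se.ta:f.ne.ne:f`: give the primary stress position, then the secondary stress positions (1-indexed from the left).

Parse right to left into iambic (σˈσ) feet: (ger.ˈru) (su:.ˈplo) (se.ˈta:f) (ne.ˈne:f).
Foot heads (stressed positions): 2, 4, 6, 8.
End Rule Leftmost: primary stress on the leftmost head = syllable 2.
Secondary stress on 4, 6, 8: ger.ˈru.su:.ˌplo.se.ˌta:f.ne.ˌne:f.

primary 2, secondary 4, 6, 8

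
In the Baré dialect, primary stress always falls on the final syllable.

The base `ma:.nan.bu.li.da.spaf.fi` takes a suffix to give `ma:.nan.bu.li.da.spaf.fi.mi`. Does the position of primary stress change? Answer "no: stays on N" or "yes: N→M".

Base `ma:.nan.bu.li.da.spaf.fi` (7 syllables):
  The word has 7 syllables; the final syllable is syllable 7 (fi).
  → primary stress on syllable 7.
Suffixed `ma:.nan.bu.li.da.spaf.fi.mi` (8 syllables):
  The word has 8 syllables; the final syllable is syllable 8 (mi).
  → primary stress on syllable 8.

yes: 7→8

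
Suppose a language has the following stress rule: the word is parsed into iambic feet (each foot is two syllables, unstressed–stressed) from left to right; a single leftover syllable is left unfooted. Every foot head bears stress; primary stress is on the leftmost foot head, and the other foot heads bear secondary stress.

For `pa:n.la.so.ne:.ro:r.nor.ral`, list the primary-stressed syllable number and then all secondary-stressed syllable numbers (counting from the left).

Parse left to right into iambic (σˈσ) feet: (pa:n.ˈla) (so.ˈne:) (ro:r.ˈnor) ral. Syllable 7 is left unfooted.
Foot heads (stressed positions): 2, 4, 6.
End Rule Leftmost: primary stress on the leftmost head = syllable 2.
Secondary stress on 4, 6: pa:n.ˈla.so.ˌne:.ro:r.ˌnor.ral.

primary 2, secondary 4, 6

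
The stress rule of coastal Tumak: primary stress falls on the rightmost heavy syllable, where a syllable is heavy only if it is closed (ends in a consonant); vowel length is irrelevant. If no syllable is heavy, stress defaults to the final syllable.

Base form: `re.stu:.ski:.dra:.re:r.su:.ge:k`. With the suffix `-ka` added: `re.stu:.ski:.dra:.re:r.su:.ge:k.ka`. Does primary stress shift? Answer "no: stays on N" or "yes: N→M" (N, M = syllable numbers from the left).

no: stays on 7

Base `re.stu:.ski:.dra:.re:r.su:.ge:k` (7 syllables):
  Weights: 1 re L, 2 stu: L, 3 ski: L, 4 dra: L, 5 re:r H, 6 su: L, 7 ge:k H.
  Heavy syllables in the domain: 5, 7. The rightmost is syllable 7 (ge:k).
  → primary stress on syllable 7.
Suffixed `re.stu:.ski:.dra:.re:r.su:.ge:k.ka` (8 syllables):
  Weights: 1 re L, 2 stu: L, 3 ski: L, 4 dra: L, 5 re:r H, 6 su: L, 7 ge:k H, 8 ka L.
  Heavy syllables in the domain: 5, 7. The rightmost is syllable 7 (ge:k).
  → primary stress on syllable 7.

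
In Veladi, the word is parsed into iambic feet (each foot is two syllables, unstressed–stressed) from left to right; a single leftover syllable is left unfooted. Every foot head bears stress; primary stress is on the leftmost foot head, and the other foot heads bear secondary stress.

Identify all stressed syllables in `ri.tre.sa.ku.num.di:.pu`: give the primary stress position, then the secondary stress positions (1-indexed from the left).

primary 2, secondary 4, 6

Parse left to right into iambic (σˈσ) feet: (ri.ˈtre) (sa.ˈku) (num.ˈdi:) pu. Syllable 7 is left unfooted.
Foot heads (stressed positions): 2, 4, 6.
End Rule Leftmost: primary stress on the leftmost head = syllable 2.
Secondary stress on 4, 6: ri.ˈtre.sa.ˌku.num.ˌdi:.pu.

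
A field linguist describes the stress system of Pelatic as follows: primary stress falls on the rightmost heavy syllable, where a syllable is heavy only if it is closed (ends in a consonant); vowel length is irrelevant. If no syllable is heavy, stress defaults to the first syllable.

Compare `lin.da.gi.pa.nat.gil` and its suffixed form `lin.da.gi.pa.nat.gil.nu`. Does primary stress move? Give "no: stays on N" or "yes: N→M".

no: stays on 6

Base `lin.da.gi.pa.nat.gil` (6 syllables):
  Weights: 1 lin H, 2 da L, 3 gi L, 4 pa L, 5 nat H, 6 gil H.
  Heavy syllables in the domain: 1, 5, 6. The rightmost is syllable 6 (gil).
  → primary stress on syllable 6.
Suffixed `lin.da.gi.pa.nat.gil.nu` (7 syllables):
  Weights: 1 lin H, 2 da L, 3 gi L, 4 pa L, 5 nat H, 6 gil H, 7 nu L.
  Heavy syllables in the domain: 1, 5, 6. The rightmost is syllable 6 (gil).
  → primary stress on syllable 6.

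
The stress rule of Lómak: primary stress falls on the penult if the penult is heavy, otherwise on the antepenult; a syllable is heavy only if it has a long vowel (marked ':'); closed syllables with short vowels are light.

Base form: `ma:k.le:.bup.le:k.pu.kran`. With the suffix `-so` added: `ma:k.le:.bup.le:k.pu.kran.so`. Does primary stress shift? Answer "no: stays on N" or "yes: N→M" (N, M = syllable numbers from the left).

yes: 4→5

Base `ma:k.le:.bup.le:k.pu.kran` (6 syllables):
  Weights: 4 le:k H, 5 pu L, 6 kran L.
  The penult (syllable 5, pu) is light, so stress falls on the antepenult (syllable 4, le:k).
  → primary stress on syllable 4.
Suffixed `ma:k.le:.bup.le:k.pu.kran.so` (7 syllables):
  Weights: 5 pu L, 6 kran L, 7 so L.
  The penult (syllable 6, kran) is light, so stress falls on the antepenult (syllable 5, pu).
  → primary stress on syllable 5.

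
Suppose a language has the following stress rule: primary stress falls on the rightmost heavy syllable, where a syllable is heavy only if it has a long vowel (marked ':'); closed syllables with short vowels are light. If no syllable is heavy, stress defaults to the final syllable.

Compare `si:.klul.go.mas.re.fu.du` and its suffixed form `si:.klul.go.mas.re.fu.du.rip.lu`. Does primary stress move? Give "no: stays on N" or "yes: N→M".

Base `si:.klul.go.mas.re.fu.du` (7 syllables):
  Weights: 1 si: H, 2 klul L, 3 go L, 4 mas L, 5 re L, 6 fu L, 7 du L.
  Heavy syllables in the domain: 1. The rightmost is syllable 1 (si:).
  → primary stress on syllable 1.
Suffixed `si:.klul.go.mas.re.fu.du.rip.lu` (9 syllables):
  Weights: 1 si: H, 2 klul L, 3 go L, 4 mas L, 5 re L, 6 fu L, 7 du L, 8 rip L, 9 lu L.
  Heavy syllables in the domain: 1. The rightmost is syllable 1 (si:).
  → primary stress on syllable 1.

no: stays on 1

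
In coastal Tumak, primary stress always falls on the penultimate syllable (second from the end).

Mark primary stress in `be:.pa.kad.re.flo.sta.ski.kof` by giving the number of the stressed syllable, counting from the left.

7

The word has 8 syllables; the penultimate syllable (second from the end) is syllable 7 (ski).
Primary stress: syllable 7 → be:.pa.kad.re.flo.sta.ˈski.kof.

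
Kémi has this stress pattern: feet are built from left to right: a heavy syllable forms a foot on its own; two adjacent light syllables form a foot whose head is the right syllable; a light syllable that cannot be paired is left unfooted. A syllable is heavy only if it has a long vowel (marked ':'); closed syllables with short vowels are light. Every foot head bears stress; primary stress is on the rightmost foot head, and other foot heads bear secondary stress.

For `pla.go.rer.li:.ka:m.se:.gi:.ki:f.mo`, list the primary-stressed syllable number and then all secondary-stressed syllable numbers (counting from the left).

primary 8, secondary 2, 4, 5, 6, 7

Weights: 1 pla L, 2 go L, 3 rer L, 4 li: H, 5 ka:m H, 6 se: H, 7 gi: H, 8 ki:f H, 9 mo L.
Parse left to right (heavy = foot alone; LL = one foot; stranded L unfooted): (pla.ˈgo) rer (ˈli:) (ˈka:m) (ˈse:) (ˈgi:) (ˈki:f) mo.
Foot heads: 2, 4, 5, 6, 7, 8.
Primary stress on the rightmost head = syllable 8.
Secondary stress on 2, 4, 5, 6, 7: pla.ˌgo.rer.ˌli:.ˌka:m.ˌse:.ˌgi:.ˈki:f.mo.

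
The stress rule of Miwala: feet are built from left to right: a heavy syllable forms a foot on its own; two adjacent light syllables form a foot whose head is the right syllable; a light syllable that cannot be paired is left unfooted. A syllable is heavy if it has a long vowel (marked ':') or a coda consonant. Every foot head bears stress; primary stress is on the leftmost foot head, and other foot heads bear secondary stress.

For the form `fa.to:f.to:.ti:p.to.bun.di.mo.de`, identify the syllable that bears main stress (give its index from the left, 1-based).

2

Weights: 1 fa L, 2 to:f H, 3 to: H, 4 ti:p H, 5 to L, 6 bun H, 7 di L, 8 mo L, 9 de L.
Parse left to right (heavy = foot alone; LL = one foot; stranded L unfooted): fa (ˈto:f) (ˈto:) (ˈti:p) to (ˈbun) (di.ˈmo) de.
Foot heads: 2, 3, 4, 6, 8.
Primary stress on the leftmost head = syllable 2.
Primary stress: syllable 2 → fa.ˈto:f.to:.ti:p.to.bun.di.mo.de.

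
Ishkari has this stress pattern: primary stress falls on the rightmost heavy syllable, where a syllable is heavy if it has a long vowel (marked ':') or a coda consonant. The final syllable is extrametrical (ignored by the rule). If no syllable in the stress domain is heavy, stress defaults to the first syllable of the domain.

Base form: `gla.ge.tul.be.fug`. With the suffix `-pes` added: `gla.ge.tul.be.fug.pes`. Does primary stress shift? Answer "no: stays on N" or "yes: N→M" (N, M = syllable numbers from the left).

Base `gla.ge.tul.be.fug` (5 syllables):
  The final syllable (5, fug) is extrametrical; the stress domain is syllables 1–4.
  Weights: 1 gla L, 2 ge L, 3 tul H, 4 be L.
  Heavy syllables in the domain: 3. The rightmost is syllable 3 (tul).
  → primary stress on syllable 3.
Suffixed `gla.ge.tul.be.fug.pes` (6 syllables):
  The final syllable (6, pes) is extrametrical; the stress domain is syllables 1–5.
  Weights: 1 gla L, 2 ge L, 3 tul H, 4 be L, 5 fug H.
  Heavy syllables in the domain: 3, 5. The rightmost is syllable 5 (fug).
  → primary stress on syllable 5.

yes: 3→5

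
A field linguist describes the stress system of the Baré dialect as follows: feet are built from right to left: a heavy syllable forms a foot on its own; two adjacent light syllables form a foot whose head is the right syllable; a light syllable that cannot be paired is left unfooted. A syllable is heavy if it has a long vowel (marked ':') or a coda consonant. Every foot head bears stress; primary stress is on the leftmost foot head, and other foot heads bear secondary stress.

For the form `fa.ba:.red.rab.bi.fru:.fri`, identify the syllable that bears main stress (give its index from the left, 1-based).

2

Weights: 1 fa L, 2 ba: H, 3 red H, 4 rab H, 5 bi L, 6 fru: H, 7 fri L.
Parse right to left (heavy = foot alone; LL = one foot; stranded L unfooted): fa (ˈba:) (ˈred) (ˈrab) bi (ˈfru:) fri.
Foot heads: 2, 3, 4, 6.
Primary stress on the leftmost head = syllable 2.
Primary stress: syllable 2 → fa.ˈba:.red.rab.bi.fru:.fri.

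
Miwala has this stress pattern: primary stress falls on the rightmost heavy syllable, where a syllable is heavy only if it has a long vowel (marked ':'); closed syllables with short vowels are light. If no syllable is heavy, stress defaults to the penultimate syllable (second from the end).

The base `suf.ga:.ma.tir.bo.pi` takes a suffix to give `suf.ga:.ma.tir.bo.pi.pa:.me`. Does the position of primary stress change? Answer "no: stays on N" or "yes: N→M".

yes: 2→7

Base `suf.ga:.ma.tir.bo.pi` (6 syllables):
  Weights: 1 suf L, 2 ga: H, 3 ma L, 4 tir L, 5 bo L, 6 pi L.
  Heavy syllables in the domain: 2. The rightmost is syllable 2 (ga:).
  → primary stress on syllable 2.
Suffixed `suf.ga:.ma.tir.bo.pi.pa:.me` (8 syllables):
  Weights: 1 suf L, 2 ga: H, 3 ma L, 4 tir L, 5 bo L, 6 pi L, 7 pa: H, 8 me L.
  Heavy syllables in the domain: 2, 7. The rightmost is syllable 7 (pa:).
  → primary stress on syllable 7.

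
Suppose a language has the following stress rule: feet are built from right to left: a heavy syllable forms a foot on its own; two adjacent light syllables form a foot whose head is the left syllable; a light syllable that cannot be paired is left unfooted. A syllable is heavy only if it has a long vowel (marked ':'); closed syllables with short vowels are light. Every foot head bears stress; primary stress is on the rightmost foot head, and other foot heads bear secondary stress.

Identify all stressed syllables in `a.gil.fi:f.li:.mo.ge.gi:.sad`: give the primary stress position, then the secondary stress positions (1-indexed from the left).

Weights: 1 a L, 2 gil L, 3 fi:f H, 4 li: H, 5 mo L, 6 ge L, 7 gi: H, 8 sad L.
Parse right to left (heavy = foot alone; LL = one foot; stranded L unfooted): (ˈa.gil) (ˈfi:f) (ˈli:) (ˈmo.ge) (ˈgi:) sad.
Foot heads: 1, 3, 4, 5, 7.
Primary stress on the rightmost head = syllable 7.
Secondary stress on 1, 3, 4, 5: ˌa.gil.ˌfi:f.ˌli:.ˌmo.ge.ˈgi:.sad.

primary 7, secondary 1, 3, 4, 5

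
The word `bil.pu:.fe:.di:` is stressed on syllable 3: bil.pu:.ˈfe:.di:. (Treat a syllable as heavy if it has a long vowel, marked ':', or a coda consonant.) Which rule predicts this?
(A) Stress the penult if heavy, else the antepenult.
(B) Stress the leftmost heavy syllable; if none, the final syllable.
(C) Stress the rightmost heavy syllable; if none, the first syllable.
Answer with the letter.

A

Rule A → syllable 3 ✓.
Rule B → syllable 1 (observed: 3).
Rule C → syllable 4 (observed: 3).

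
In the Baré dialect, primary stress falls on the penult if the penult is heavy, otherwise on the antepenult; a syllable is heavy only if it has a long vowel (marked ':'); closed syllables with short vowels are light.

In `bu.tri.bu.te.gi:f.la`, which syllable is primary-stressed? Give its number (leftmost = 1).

5

Weights: 4 te L, 5 gi:f H, 6 la L.
The penult (syllable 5, gi:f) is heavy, so it takes stress.
Primary stress: syllable 5 → bu.tri.bu.te.ˈgi:f.la.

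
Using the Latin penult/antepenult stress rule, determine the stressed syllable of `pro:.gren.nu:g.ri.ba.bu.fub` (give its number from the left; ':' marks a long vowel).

Classical Latin: stress the penult if heavy (long vowel or closed), else the antepenult.
Weights: 5 ba L, 6 bu L, 7 fub H.
The penult (syllable 6, bu) is light, so stress falls on the antepenult (syllable 5, ba).
Stress on syllable 5: pro:.gren.nu:g.ri.ˈba.bu.fub.

5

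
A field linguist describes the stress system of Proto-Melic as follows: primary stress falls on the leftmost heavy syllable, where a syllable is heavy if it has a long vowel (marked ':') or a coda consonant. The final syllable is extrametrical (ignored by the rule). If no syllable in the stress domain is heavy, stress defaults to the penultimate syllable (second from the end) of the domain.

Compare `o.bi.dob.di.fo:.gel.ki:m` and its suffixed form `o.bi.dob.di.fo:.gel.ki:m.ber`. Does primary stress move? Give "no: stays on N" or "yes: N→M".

no: stays on 3

Base `o.bi.dob.di.fo:.gel.ki:m` (7 syllables):
  The final syllable (7, ki:m) is extrametrical; the stress domain is syllables 1–6.
  Weights: 1 o L, 2 bi L, 3 dob H, 4 di L, 5 fo: H, 6 gel H.
  Heavy syllables in the domain: 3, 5, 6. The leftmost is syllable 3 (dob).
  → primary stress on syllable 3.
Suffixed `o.bi.dob.di.fo:.gel.ki:m.ber` (8 syllables):
  The final syllable (8, ber) is extrametrical; the stress domain is syllables 1–7.
  Weights: 1 o L, 2 bi L, 3 dob H, 4 di L, 5 fo: H, 6 gel H, 7 ki:m H.
  Heavy syllables in the domain: 3, 5, 6, 7. The leftmost is syllable 3 (dob).
  → primary stress on syllable 3.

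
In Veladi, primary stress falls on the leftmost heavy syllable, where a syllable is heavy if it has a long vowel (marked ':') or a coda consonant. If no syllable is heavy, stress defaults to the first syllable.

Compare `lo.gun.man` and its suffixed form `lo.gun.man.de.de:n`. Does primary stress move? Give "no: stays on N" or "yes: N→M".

Base `lo.gun.man` (3 syllables):
  Weights: 1 lo L, 2 gun H, 3 man H.
  Heavy syllables in the domain: 2, 3. The leftmost is syllable 2 (gun).
  → primary stress on syllable 2.
Suffixed `lo.gun.man.de.de:n` (5 syllables):
  Weights: 1 lo L, 2 gun H, 3 man H, 4 de L, 5 de:n H.
  Heavy syllables in the domain: 2, 3, 5. The leftmost is syllable 2 (gun).
  → primary stress on syllable 2.

no: stays on 2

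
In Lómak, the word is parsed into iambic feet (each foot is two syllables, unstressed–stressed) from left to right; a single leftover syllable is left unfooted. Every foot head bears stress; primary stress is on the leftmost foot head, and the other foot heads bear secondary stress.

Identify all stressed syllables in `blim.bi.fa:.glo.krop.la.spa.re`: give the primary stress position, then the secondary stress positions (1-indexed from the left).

Parse left to right into iambic (σˈσ) feet: (blim.ˈbi) (fa:.ˈglo) (krop.ˈla) (spa.ˈre).
Foot heads (stressed positions): 2, 4, 6, 8.
End Rule Leftmost: primary stress on the leftmost head = syllable 2.
Secondary stress on 4, 6, 8: blim.ˈbi.fa:.ˌglo.krop.ˌla.spa.ˌre.

primary 2, secondary 4, 6, 8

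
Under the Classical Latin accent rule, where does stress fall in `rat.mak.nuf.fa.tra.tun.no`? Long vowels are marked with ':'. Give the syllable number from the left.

Classical Latin: stress the penult if heavy (long vowel or closed), else the antepenult.
Weights: 5 tra L, 6 tun H, 7 no L.
The penult (syllable 6, tun) is heavy, so it takes stress.
Stress on syllable 6: rat.mak.nuf.fa.tra.ˈtun.no.

6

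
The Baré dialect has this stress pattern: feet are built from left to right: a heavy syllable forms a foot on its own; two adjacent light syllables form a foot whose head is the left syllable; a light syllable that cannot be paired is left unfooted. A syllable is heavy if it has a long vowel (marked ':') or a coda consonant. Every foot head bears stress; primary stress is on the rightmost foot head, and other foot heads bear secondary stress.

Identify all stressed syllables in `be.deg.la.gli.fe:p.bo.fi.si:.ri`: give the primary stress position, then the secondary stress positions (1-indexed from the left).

Weights: 1 be L, 2 deg H, 3 la L, 4 gli L, 5 fe:p H, 6 bo L, 7 fi L, 8 si: H, 9 ri L.
Parse left to right (heavy = foot alone; LL = one foot; stranded L unfooted): be (ˈdeg) (ˈla.gli) (ˈfe:p) (ˈbo.fi) (ˈsi:) ri.
Foot heads: 2, 3, 5, 6, 8.
Primary stress on the rightmost head = syllable 8.
Secondary stress on 2, 3, 5, 6: be.ˌdeg.ˌla.gli.ˌfe:p.ˌbo.fi.ˈsi:.ri.

primary 8, secondary 2, 3, 5, 6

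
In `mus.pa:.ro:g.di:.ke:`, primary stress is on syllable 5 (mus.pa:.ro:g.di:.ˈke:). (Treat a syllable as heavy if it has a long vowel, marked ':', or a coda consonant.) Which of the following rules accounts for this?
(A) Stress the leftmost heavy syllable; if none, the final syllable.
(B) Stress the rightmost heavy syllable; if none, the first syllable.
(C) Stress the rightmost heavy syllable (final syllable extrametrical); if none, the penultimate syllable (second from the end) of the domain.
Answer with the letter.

Rule A → syllable 1 (observed: 5).
Rule B → syllable 5 ✓.
Rule C → syllable 4 (observed: 5).

B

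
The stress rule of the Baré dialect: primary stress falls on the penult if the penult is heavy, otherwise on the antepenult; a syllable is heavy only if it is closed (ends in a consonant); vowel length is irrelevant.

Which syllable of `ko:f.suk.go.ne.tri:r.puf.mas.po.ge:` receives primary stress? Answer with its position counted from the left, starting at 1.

7

Weights: 7 mas H, 8 po L, 9 ge: L.
The penult (syllable 8, po) is light, so stress falls on the antepenult (syllable 7, mas).
Primary stress: syllable 7 → ko:f.suk.go.ne.tri:r.puf.ˈmas.po.ge:.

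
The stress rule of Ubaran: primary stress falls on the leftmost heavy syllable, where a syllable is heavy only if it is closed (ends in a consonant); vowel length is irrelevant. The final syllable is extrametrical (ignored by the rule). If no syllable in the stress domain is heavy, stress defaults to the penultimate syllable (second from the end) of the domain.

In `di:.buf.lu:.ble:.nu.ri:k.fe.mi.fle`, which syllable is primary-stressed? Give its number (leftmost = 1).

2

The final syllable (9, fle) is extrametrical; the stress domain is syllables 1–8.
Weights: 1 di: L, 2 buf H, 3 lu: L, 4 ble: L, 5 nu L, 6 ri:k H, 7 fe L, 8 mi L.
Heavy syllables in the domain: 2, 6. The leftmost is syllable 2 (buf).
Primary stress: syllable 2 → di:.ˈbuf.lu:.ble:.nu.ri:k.fe.mi.fle.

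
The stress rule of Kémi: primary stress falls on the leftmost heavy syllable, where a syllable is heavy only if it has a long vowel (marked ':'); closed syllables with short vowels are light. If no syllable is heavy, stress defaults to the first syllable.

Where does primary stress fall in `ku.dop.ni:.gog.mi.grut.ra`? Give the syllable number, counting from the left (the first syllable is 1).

3

Weights: 1 ku L, 2 dop L, 3 ni: H, 4 gog L, 5 mi L, 6 grut L, 7 ra L.
Heavy syllables in the domain: 3. The leftmost is syllable 3 (ni:).
Primary stress: syllable 3 → ku.dop.ˈni:.gog.mi.grut.ra.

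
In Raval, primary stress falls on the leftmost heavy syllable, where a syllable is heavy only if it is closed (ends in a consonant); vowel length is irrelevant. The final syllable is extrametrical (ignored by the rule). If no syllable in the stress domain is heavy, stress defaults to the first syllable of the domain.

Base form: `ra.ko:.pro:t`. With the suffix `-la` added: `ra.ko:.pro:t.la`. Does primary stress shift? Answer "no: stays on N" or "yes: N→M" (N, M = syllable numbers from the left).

Base `ra.ko:.pro:t` (3 syllables):
  The final syllable (3, pro:t) is extrametrical; the stress domain is syllables 1–2.
  Weights: 1 ra L, 2 ko: L.
  No heavy syllable in the domain; default to the first syllable of the domain = syllable 1.
  → primary stress on syllable 1.
Suffixed `ra.ko:.pro:t.la` (4 syllables):
  The final syllable (4, la) is extrametrical; the stress domain is syllables 1–3.
  Weights: 1 ra L, 2 ko: L, 3 pro:t H.
  Heavy syllables in the domain: 3. The leftmost is syllable 3 (pro:t).
  → primary stress on syllable 3.

yes: 1→3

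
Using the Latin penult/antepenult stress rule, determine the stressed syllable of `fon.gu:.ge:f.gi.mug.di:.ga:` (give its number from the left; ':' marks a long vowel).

6

Classical Latin: stress the penult if heavy (long vowel or closed), else the antepenult.
Weights: 5 mug H, 6 di: H, 7 ga: H.
The penult (syllable 6, di:) is heavy, so it takes stress.
Stress on syllable 6: fon.gu:.ge:f.gi.mug.ˈdi:.ga:.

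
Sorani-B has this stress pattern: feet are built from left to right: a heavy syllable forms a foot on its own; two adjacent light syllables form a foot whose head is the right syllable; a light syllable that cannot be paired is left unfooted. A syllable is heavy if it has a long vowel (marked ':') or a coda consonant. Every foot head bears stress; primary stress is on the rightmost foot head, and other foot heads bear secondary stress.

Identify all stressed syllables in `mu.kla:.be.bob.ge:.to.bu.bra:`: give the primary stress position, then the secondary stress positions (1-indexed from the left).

Weights: 1 mu L, 2 kla: H, 3 be L, 4 bob H, 5 ge: H, 6 to L, 7 bu L, 8 bra: H.
Parse left to right (heavy = foot alone; LL = one foot; stranded L unfooted): mu (ˈkla:) be (ˈbob) (ˈge:) (to.ˈbu) (ˈbra:).
Foot heads: 2, 4, 5, 7, 8.
Primary stress on the rightmost head = syllable 8.
Secondary stress on 2, 4, 5, 7: mu.ˌkla:.be.ˌbob.ˌge:.to.ˌbu.ˈbra:.

primary 8, secondary 2, 4, 5, 7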